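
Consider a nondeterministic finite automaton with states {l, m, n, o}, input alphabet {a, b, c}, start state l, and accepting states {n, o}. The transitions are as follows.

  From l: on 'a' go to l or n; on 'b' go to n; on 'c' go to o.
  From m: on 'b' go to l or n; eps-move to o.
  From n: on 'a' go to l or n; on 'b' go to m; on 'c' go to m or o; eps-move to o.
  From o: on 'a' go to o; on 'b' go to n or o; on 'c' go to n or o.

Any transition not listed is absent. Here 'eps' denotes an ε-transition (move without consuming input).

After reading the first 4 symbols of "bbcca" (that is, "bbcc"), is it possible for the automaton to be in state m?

Yes

Start in {l}.
Read 'b': l→{n}; union {n}; ε-closure = {n, o}.
Read 'b': n→{m}, o→{n, o}; now {m, n, o}.
Read 'c': m→∅, n→{m, o}, o→{n, o}; now {m, n, o}.
Read 'c': m→∅, n→{m, o}, o→{n, o}; now {m, n, o}.
State m is in {m, n, o}.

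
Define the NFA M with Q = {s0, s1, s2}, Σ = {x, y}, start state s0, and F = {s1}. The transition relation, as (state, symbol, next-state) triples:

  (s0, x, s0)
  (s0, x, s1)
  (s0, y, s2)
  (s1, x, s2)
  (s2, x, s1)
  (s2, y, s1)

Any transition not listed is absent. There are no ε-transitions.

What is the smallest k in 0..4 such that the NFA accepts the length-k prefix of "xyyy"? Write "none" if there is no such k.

Start in {s0}.
Read 'x': {s0} → {s0, s1}.
None of the earlier sets intersect F, but {s0, s1} does.

1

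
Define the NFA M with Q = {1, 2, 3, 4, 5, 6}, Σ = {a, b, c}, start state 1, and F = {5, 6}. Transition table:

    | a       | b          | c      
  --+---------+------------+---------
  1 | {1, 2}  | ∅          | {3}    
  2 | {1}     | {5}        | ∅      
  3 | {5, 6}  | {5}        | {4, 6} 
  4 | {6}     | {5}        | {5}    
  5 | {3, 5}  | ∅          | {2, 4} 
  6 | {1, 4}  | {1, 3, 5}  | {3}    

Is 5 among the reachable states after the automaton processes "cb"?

Yes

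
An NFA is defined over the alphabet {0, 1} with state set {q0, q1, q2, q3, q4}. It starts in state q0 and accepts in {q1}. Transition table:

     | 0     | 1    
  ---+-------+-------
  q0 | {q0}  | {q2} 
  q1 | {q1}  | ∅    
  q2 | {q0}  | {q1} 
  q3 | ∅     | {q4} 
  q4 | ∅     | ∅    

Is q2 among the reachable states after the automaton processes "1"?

Yes

Start in {q0}.
Read '1': q0→{q2}; now {q2}.
State q2 is in {q2}.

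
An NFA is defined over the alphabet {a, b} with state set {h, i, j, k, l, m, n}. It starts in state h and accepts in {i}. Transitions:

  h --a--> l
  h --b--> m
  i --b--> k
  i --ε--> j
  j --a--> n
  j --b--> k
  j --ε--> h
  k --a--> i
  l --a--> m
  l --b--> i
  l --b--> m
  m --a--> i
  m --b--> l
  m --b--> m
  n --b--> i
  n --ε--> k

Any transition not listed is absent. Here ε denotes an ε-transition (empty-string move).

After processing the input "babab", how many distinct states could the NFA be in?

2

Start in {h}.
Read 'b': h→{m}; now {m}.
Read 'a': m→{i}; union {i}; ε-closure = {h, i, j}.
Read 'b': h→{m}, i→{k}, j→{k}; now {k, m}.
Read 'a': k→{i}, m→{i}; union {i}; ε-closure = {h, i, j}.
Read 'b': h→{m}, i→{k}, j→{k}; now {k, m}.
That set has 2 states.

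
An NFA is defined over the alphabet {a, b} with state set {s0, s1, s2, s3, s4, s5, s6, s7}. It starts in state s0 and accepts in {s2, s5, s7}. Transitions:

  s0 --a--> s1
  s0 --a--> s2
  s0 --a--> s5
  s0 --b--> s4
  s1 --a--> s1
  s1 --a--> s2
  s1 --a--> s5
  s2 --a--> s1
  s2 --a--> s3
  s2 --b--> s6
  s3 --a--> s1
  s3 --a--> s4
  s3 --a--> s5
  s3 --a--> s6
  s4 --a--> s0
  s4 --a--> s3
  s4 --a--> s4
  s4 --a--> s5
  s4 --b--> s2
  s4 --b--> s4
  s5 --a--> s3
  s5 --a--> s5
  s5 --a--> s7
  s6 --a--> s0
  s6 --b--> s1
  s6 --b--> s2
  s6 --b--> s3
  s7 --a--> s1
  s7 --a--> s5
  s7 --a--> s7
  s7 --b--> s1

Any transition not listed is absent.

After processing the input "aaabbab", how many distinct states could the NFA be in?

Start in {s0}.
Read 'a': s0→{s1, s2, s5}; now {s1, s2, s5}.
Read 'a': s1→{s1, s2, s5}, s2→{s1, s3}, s5→{s3, s5, s7}; now {s1, s2, s3, s5, s7}.
Read 'a': s1→{s1, s2, s5}, s2→{s1, s3}, s3→{s1, s4, s5, s6}, s5→{s3, s5, s7}, s7→{s1, s5, s7}; now {s1, s2, s3, s4, s5, s6, s7}.
Read 'b': s1→∅, s2→{s6}, s3→∅, s4→{s2, s4}, s5→∅, s6→{s1, s2, s3}, s7→{s1}; now {s1, s2, s3, s4, s6}.
Read 'b': s1→∅, s2→{s6}, s3→∅, s4→{s2, s4}, s6→{s1, s2, s3}; now {s1, s2, s3, s4, s6}.
Read 'a': s1→{s1, s2, s5}, s2→{s1, s3}, s3→{s1, s4, s5, s6}, s4→{s0, s3, s4, s5}, s6→{s0}; now {s0, s1, s2, s3, s4, s5, s6}.
Read 'b': s0→{s4}, s1→∅, s2→{s6}, s3→∅, s4→{s2, s4}, s5→∅, s6→{s1, s2, s3}; now {s1, s2, s3, s4, s6}.
That set has 5 states.

5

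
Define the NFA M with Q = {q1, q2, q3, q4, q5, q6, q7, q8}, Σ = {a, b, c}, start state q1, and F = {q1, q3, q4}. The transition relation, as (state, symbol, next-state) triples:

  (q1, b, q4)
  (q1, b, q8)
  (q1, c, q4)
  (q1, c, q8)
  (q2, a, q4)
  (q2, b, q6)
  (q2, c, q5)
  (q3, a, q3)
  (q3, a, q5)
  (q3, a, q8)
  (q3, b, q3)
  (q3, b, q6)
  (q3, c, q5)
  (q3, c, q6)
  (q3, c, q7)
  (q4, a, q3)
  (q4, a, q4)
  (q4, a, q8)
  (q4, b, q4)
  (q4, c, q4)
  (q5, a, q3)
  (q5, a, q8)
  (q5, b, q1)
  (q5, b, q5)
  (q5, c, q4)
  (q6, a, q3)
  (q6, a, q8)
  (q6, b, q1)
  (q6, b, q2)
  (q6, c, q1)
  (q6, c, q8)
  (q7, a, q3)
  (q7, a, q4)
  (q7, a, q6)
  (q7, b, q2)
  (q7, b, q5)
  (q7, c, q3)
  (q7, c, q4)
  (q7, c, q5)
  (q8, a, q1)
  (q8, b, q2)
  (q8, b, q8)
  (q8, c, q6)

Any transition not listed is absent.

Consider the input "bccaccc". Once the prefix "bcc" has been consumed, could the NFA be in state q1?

Yes

Start in {q1}.
Read 'b': {q1} → {q4, q8}.
Read 'c': {q4, q8} → {q4, q6}.
Read 'c': {q4, q6} → {q1, q4, q8}.
State q1 is in {q1, q4, q8}.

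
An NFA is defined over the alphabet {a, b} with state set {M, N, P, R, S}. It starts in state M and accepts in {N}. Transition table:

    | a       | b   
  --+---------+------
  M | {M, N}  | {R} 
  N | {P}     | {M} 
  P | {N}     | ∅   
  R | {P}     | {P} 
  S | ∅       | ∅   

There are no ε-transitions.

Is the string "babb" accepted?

Start in {M}.
Read 'b': {M} → {R}.
Read 'a': {R} → {P}.
Read 'b': {P} → ∅.
The set is empty and remains empty for the remaining 1 symbol.
The final set ∅ contains no accepting state.

No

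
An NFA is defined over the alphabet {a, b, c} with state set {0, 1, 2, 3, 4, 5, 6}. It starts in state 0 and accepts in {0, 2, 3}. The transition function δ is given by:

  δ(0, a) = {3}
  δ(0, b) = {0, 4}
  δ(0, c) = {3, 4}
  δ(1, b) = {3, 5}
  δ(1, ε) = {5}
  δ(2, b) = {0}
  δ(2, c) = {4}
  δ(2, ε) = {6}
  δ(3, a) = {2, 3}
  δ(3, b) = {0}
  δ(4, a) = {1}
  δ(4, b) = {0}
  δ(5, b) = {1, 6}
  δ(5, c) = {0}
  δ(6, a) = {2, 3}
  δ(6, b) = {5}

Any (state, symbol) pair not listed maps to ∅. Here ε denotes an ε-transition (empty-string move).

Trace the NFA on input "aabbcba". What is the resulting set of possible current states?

Start in {0}.
Read 'a': 0→{3}; now {3}.
Read 'a': 3→{2, 3}; union {2, 3}; ε-closure = {2, 3, 6}.
Read 'b': 2→{0}, 3→{0}, 6→{5}; now {0, 5}.
Read 'b': 0→{0, 4}, 5→{1, 6}; union {0, 1, 4, 6}; ε-closure = {0, 1, 4, 5, 6}.
Read 'c': 0→{3, 4}, 1→∅, 4→∅, 5→{0}, 6→∅; now {0, 3, 4}.
Read 'b': 0→{0, 4}, 3→{0}, 4→{0}; now {0, 4}.
Read 'a': 0→{3}, 4→{1}; union {1, 3}; ε-closure = {1, 3, 5}.

{1, 3, 5}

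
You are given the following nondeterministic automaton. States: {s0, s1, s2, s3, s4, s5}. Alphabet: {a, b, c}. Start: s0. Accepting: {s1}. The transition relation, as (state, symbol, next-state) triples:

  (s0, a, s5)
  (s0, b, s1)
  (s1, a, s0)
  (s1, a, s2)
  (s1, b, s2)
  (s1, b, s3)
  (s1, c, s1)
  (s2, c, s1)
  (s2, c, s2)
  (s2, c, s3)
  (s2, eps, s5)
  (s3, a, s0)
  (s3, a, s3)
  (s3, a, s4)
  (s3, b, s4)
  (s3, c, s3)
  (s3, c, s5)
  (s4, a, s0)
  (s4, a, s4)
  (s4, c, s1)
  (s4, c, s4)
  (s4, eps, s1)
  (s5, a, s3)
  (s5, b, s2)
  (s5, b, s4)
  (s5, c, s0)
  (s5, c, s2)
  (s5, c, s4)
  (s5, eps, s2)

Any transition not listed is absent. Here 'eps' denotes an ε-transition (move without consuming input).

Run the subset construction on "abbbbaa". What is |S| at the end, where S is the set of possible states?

Start in {s0}.
Read 'a': {s0} → {s2, s5}.
Read 'b': {s2, s5} → {s1, s2, s4, s5}.
Read 'b': {s1, s2, s4, s5} → {s1, s2, s3, s4, s5}.
Read 'b': {s1, s2, s3, s4, s5} → {s1, s2, s3, s4, s5}.
Read 'b': {s1, s2, s3, s4, s5} → {s1, s2, s3, s4, s5}.
Read 'a': {s1, s2, s3, s4, s5} → {s0, s1, s2, s3, s4, s5}.
Read 'a': {s0, s1, s2, s3, s4, s5} → {s0, s1, s2, s3, s4, s5}.
That set has 6 states.

6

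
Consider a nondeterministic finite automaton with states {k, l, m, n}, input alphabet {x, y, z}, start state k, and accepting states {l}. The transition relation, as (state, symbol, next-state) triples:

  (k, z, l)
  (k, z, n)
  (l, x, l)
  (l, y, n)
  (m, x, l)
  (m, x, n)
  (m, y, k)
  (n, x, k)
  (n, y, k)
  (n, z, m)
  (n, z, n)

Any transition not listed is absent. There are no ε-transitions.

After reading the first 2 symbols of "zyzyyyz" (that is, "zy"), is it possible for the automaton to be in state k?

Start in {k}.
Read 'z': {k} → {l, n}.
Read 'y': {l, n} → {k, n}.
State k is in {k, n}.

Yes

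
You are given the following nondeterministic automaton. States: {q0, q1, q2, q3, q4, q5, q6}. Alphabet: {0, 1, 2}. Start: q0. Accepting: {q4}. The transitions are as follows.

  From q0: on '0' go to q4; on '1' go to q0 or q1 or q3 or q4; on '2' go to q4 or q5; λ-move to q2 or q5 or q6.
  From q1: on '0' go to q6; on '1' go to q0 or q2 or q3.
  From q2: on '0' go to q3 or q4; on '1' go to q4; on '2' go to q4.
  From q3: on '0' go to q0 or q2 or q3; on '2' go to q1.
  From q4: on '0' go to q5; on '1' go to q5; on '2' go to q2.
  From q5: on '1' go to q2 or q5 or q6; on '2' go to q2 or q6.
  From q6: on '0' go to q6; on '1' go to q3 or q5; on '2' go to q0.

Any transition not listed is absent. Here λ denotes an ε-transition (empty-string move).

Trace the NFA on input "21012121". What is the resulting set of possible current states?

{q0, q1, q2, q3, q4, q5, q6}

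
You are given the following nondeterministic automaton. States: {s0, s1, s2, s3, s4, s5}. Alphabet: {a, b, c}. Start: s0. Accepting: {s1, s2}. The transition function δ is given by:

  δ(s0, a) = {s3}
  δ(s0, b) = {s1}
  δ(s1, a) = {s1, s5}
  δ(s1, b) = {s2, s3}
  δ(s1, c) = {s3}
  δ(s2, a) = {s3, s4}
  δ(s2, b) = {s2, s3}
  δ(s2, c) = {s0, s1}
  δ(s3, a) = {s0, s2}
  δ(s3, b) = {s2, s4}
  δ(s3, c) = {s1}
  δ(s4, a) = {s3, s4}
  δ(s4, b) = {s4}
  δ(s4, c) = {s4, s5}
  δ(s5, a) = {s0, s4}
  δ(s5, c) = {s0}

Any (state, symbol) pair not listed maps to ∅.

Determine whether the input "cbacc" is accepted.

Start in {s0}.
Read 'c': {s0} → ∅.
The set is empty and remains empty for the remaining 4 symbols.
The final set ∅ contains no accepting state.

No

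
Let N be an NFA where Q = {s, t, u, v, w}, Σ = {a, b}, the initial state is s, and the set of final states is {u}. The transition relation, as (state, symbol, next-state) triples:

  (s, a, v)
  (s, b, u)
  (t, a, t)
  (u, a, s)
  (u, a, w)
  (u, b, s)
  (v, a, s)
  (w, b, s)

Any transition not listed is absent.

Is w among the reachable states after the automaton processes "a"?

Start in {s}.
Read 'a': s→{v}; now {v}.
State w is not in {v}.

No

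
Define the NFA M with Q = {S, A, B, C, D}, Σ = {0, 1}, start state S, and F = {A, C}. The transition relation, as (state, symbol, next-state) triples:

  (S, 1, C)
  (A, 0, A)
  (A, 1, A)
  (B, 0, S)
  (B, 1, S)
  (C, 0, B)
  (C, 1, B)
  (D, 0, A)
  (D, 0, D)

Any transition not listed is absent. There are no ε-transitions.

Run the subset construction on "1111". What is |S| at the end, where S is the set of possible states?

Start in {S}.
Read '1': S→{C}; now {C}.
Read '1': C→{B}; now {B}.
Read '1': B→{S}; now {S}.
Read '1': S→{C}; now {C}.
That set has 1 state.

1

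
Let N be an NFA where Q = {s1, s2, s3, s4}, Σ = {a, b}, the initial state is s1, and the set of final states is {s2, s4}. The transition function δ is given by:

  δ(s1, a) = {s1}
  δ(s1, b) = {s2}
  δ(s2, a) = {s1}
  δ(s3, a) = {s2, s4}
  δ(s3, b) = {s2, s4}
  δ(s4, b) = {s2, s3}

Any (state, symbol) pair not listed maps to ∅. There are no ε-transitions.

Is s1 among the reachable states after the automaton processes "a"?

Yes

Start in {s1}.
Read 'a': s1→{s1}; now {s1}.
State s1 is in {s1}.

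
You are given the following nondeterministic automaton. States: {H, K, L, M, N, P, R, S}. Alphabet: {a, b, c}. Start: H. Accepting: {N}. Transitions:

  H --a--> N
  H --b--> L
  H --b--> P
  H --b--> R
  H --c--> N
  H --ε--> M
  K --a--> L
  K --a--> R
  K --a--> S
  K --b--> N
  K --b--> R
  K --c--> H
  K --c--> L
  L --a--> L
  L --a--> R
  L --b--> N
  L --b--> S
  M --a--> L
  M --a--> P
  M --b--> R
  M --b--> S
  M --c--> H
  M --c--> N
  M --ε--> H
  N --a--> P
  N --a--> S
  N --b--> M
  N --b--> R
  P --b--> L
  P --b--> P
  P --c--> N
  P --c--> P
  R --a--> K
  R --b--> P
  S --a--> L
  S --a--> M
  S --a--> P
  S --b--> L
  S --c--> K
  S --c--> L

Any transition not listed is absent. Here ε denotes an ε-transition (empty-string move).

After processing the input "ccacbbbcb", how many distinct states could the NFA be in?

7

Start: ε-closure({H}) = {H, M}.
Read 'c': {H, M} → {H, M, N}.
Read 'c': {H, M, N} → {H, M, N}.
Read 'a': {H, M, N} → {L, N, P, S}.
Read 'c': {L, N, P, S} → {K, L, N, P}.
Read 'b': {K, L, N, P} → {H, L, M, N, P, R, S}.
Read 'b': {H, L, M, N, P, R, S} → {H, L, M, N, P, R, S}.
Read 'b': {H, L, M, N, P, R, S} → {H, L, M, N, P, R, S}.
Read 'c': {H, L, M, N, P, R, S} → {H, K, L, M, N, P}.
Read 'b': {H, K, L, M, N, P} → {H, L, M, N, P, R, S}.
That set has 7 states.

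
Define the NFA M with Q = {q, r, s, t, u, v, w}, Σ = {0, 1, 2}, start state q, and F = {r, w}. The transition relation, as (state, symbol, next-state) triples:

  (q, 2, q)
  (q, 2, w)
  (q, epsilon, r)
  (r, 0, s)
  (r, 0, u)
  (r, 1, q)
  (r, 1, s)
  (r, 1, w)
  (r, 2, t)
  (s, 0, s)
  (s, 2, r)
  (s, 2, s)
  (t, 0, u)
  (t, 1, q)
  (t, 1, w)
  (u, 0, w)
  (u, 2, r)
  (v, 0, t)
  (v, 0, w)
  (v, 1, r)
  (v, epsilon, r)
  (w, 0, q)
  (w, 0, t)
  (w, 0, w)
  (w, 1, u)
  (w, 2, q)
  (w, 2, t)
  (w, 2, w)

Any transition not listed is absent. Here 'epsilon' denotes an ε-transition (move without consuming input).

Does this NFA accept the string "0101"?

Start: ε-closure({q}) = {q, r}.
Read '0': q→∅, r→{s, u}; now {s, u}.
Read '1': s→∅, u→∅; now ∅.
The set is empty and remains empty for the remaining 2 symbols.
The final set ∅ contains no accepting state.

No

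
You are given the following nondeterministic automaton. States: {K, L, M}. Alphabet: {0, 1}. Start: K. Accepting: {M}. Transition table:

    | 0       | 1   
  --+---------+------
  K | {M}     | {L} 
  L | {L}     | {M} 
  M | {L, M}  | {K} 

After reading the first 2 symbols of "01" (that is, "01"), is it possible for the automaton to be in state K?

Yes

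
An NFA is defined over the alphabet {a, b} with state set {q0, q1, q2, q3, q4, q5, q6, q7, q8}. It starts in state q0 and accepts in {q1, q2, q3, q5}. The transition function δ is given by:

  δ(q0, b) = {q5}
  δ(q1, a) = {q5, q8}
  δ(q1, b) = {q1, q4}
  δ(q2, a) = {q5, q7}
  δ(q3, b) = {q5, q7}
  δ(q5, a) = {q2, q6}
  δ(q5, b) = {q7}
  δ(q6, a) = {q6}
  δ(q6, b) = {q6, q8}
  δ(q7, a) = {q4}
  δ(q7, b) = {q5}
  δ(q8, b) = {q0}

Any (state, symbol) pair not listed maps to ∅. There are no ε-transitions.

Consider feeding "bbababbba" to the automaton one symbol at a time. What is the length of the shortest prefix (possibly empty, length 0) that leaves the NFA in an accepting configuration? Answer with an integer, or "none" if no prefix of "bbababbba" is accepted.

1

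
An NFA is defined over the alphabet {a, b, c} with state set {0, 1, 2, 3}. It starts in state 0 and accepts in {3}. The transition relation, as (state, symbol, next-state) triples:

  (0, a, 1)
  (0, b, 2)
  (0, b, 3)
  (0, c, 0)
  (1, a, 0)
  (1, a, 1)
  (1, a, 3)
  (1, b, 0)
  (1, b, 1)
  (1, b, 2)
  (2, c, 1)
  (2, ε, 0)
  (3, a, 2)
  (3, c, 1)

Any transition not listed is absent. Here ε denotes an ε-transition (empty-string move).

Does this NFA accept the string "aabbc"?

No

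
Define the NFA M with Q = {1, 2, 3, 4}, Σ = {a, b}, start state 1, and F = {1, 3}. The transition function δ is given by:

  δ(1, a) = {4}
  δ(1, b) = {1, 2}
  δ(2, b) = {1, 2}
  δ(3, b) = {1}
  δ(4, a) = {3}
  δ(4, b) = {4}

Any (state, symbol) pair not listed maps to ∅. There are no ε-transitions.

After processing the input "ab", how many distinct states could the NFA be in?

Start in {1}.
Read 'a': 1→{4}; now {4}.
Read 'b': 4→{4}; now {4}.
That set has 1 state.

1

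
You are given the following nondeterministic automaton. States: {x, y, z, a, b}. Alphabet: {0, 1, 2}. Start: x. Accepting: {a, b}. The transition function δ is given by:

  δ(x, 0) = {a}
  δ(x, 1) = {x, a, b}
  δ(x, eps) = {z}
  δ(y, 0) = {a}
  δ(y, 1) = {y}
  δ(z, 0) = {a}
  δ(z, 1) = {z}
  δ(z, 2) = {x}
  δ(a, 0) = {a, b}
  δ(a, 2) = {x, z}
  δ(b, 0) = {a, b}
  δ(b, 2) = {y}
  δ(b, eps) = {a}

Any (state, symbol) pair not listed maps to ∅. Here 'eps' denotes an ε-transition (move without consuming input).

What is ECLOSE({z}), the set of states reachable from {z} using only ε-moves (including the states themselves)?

{z}

Begin with {z}.
No ε-moves leave this set, so the closure equals the set itself.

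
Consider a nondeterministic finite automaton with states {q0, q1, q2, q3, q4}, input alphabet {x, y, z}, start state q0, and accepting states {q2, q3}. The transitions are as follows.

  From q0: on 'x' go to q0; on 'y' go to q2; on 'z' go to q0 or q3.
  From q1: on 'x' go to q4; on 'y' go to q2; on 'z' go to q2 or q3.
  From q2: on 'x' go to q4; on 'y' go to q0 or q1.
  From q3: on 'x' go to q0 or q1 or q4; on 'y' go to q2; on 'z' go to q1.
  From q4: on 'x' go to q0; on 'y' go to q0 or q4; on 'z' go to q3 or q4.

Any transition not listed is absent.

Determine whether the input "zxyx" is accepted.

No

Start in {q0}.
Read 'z': q0→{q0, q3}; now {q0, q3}.
Read 'x': q0→{q0}, q3→{q0, q1, q4}; now {q0, q1, q4}.
Read 'y': q0→{q2}, q1→{q2}, q4→{q0, q4}; now {q0, q2, q4}.
Read 'x': q0→{q0}, q2→{q4}, q4→{q0}; now {q0, q4}.
The final set {q0, q4} contains no accepting state.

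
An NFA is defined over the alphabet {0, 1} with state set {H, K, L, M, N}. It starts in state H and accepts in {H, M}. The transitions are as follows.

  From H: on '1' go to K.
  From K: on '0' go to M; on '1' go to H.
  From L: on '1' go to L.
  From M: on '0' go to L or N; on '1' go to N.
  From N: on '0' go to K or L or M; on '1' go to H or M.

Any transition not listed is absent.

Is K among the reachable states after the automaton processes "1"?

Start in {H}.
Read '1': {H} → {K}.
State K is in {K}.

Yes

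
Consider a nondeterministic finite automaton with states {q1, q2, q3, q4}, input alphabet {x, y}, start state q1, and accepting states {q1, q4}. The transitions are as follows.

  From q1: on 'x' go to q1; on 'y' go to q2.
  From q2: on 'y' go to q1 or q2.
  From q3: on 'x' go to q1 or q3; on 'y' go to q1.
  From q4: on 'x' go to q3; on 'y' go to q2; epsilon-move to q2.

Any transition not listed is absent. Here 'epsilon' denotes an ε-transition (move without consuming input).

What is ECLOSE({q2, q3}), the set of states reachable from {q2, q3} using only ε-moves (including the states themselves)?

Begin with {q2, q3}.
No ε-moves leave this set, so the closure equals the set itself.

{q2, q3}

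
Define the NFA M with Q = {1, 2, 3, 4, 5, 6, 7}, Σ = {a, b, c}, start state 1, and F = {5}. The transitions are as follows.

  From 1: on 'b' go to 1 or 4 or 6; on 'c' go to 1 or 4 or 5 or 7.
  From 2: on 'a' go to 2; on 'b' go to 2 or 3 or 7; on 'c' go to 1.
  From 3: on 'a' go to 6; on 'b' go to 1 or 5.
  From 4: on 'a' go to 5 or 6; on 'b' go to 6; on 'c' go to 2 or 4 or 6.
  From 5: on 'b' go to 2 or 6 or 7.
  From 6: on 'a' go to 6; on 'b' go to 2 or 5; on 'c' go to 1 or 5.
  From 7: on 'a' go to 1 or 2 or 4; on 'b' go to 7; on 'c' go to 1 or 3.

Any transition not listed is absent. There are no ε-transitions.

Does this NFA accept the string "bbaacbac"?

Start in {1}.
Read 'b': {1} → {1, 4, 6}.
Read 'b': {1, 4, 6} → {1, 2, 4, 5, 6}.
Read 'a': {1, 2, 4, 5, 6} → {2, 5, 6}.
Read 'a': {2, 5, 6} → {2, 6}.
Read 'c': {2, 6} → {1, 5}.
Read 'b': {1, 5} → {1, 2, 4, 6, 7}.
Read 'a': {1, 2, 4, 6, 7} → {1, 2, 4, 5, 6}.
Read 'c': {1, 2, 4, 5, 6} → {1, 2, 4, 5, 6, 7}.
The final set {1, 2, 4, 5, 6, 7} contains the accepting state 5.

Yes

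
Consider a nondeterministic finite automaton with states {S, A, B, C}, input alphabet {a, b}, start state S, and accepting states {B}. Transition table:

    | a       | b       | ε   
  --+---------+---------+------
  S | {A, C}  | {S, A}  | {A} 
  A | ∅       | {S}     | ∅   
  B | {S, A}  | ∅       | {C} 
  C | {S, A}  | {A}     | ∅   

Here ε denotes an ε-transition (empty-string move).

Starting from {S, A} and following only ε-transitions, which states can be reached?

{S, A}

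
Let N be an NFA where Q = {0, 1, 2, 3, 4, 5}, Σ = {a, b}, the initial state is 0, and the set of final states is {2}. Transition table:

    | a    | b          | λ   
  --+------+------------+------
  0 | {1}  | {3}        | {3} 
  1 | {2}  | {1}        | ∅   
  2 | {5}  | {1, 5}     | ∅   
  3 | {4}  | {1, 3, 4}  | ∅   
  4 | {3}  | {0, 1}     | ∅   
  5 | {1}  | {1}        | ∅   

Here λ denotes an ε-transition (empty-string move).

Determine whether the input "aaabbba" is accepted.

Start: ε-closure({0}) = {0, 3}.
Read 'a': {0, 3} → {1, 4}.
Read 'a': {1, 4} → {2, 3}.
Read 'a': {2, 3} → {4, 5}.
Read 'b': {4, 5} → {0, 1, 3}.
Read 'b': {0, 1, 3} → {1, 3, 4}.
Read 'b': {1, 3, 4} → {0, 1, 3, 4}.
Read 'a': {0, 1, 3, 4} → {1, 2, 3, 4}.
The final set {1, 2, 3, 4} contains the accepting state 2.

Yes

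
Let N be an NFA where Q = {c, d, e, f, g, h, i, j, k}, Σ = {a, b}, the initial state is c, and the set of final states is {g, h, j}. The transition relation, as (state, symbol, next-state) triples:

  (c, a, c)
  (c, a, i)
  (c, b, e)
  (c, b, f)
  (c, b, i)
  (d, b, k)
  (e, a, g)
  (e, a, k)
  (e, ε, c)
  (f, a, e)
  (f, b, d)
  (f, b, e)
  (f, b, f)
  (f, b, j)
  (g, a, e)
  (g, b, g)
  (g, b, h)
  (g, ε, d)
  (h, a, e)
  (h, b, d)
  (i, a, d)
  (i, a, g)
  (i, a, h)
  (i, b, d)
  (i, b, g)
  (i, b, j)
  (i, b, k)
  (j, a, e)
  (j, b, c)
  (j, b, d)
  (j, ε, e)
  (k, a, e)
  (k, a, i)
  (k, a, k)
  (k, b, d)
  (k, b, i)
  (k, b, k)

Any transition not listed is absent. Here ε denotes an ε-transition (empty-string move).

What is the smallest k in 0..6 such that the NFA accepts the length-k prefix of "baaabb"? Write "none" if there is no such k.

2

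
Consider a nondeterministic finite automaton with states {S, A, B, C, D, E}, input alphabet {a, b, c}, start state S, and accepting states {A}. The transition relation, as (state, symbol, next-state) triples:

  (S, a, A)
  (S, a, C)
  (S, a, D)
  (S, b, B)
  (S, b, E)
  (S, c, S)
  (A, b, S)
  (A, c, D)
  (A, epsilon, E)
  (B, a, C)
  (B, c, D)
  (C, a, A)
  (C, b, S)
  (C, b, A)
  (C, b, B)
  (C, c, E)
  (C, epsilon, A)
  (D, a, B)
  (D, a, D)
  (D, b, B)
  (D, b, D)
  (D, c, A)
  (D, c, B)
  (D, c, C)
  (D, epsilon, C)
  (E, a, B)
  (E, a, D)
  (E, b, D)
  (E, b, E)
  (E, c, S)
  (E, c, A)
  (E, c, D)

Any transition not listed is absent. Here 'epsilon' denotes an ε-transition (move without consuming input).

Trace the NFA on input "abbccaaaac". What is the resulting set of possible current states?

Start in {S}.
Read 'a': S→{A, C, D}; union {A, C, D}; ε-closure = {A, C, D, E}.
Read 'b': A→{S}, C→{S, A, B}, D→{B, D}, E→{D, E}; union {S, A, B, D, E}; ε-closure = {S, A, B, C, D, E}.
Read 'b': S→{B, E}, A→{S}, B→∅, C→{S, A, B}, D→{B, D}, E→{D, E}; union {S, A, B, D, E}; ε-closure = {S, A, B, C, D, E}.
Read 'c': S→{S}, A→{D}, B→{D}, C→{E}, D→{A, B, C}, E→{S, A, D}; now {S, A, B, C, D, E}.
Read 'c': S→{S}, A→{D}, B→{D}, C→{E}, D→{A, B, C}, E→{S, A, D}; now {S, A, B, C, D, E}.
Read 'a': S→{A, C, D}, A→∅, B→{C}, C→{A}, D→{B, D}, E→{B, D}; union {A, B, C, D}; ε-closure = {A, B, C, D, E}.
Read 'a': A→∅, B→{C}, C→{A}, D→{B, D}, E→{B, D}; union {A, B, C, D}; ε-closure = {A, B, C, D, E}.
Read 'a': A→∅, B→{C}, C→{A}, D→{B, D}, E→{B, D}; union {A, B, C, D}; ε-closure = {A, B, C, D, E}.
Read 'a': A→∅, B→{C}, C→{A}, D→{B, D}, E→{B, D}; union {A, B, C, D}; ε-closure = {A, B, C, D, E}.
Read 'c': A→{D}, B→{D}, C→{E}, D→{A, B, C}, E→{S, A, D}; now {S, A, B, C, D, E}.

{S, A, B, C, D, E}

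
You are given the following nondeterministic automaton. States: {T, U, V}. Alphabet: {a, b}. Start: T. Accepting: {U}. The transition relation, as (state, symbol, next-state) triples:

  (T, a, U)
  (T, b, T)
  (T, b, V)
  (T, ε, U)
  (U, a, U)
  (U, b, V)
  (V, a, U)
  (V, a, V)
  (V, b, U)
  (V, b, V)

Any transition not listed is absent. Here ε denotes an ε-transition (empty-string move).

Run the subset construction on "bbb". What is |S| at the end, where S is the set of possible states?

3

Start: ε-closure({T}) = {T, U}.
Read 'b': T→{T, V}, U→{V}; union {T, V}; ε-closure = {T, U, V}.
Read 'b': T→{T, V}, U→{V}, V→{U, V}; now {T, U, V}.
Read 'b': T→{T, V}, U→{V}, V→{U, V}; now {T, U, V}.
That set has 3 states.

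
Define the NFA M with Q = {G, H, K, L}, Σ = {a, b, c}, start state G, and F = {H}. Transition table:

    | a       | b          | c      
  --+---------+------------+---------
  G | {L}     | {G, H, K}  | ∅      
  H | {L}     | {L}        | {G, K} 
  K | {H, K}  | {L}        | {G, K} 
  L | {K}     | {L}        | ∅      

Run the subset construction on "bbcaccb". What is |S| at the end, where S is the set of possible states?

4

Start in {G}.
Read 'b': {G} → {G, H, K}.
Read 'b': {G, H, K} → {G, H, K, L}.
Read 'c': {G, H, K, L} → {G, K}.
Read 'a': {G, K} → {H, K, L}.
Read 'c': {H, K, L} → {G, K}.
Read 'c': {G, K} → {G, K}.
Read 'b': {G, K} → {G, H, K, L}.
That set has 4 states.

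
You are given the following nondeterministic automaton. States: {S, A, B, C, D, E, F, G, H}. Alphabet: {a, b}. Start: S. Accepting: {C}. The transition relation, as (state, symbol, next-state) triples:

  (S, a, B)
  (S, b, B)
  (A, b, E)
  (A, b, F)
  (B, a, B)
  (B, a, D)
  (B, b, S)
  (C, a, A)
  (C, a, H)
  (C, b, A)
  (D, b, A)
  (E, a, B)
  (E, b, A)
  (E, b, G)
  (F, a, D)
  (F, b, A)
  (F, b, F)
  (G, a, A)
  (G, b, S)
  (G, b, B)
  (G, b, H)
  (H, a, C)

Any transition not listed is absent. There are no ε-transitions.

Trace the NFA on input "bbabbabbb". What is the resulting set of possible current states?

{S, A, F, G}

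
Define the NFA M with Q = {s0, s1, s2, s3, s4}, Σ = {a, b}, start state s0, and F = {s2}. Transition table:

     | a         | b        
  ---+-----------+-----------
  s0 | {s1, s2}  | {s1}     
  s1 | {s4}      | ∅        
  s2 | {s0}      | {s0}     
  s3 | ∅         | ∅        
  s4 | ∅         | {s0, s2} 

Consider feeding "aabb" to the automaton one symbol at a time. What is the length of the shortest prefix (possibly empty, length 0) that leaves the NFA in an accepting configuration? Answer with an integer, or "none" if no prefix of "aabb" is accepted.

1

Start in {s0}.
Read 'a': s0→{s1, s2}; now {s1, s2}.
None of the earlier sets intersect F, but {s1, s2} does.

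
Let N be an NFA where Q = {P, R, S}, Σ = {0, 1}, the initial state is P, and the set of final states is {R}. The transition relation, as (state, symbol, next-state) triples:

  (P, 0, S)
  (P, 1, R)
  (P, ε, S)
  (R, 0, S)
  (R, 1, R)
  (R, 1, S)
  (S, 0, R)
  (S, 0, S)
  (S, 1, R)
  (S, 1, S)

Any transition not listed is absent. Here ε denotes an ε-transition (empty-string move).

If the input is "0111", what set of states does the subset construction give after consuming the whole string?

Start: ε-closure({P}) = {P, S}.
Read '0': P→{S}, S→{R, S}; now {R, S}.
Read '1': R→{R, S}, S→{R, S}; now {R, S}.
Read '1': R→{R, S}, S→{R, S}; now {R, S}.
Read '1': R→{R, S}, S→{R, S}; now {R, S}.

{R, S}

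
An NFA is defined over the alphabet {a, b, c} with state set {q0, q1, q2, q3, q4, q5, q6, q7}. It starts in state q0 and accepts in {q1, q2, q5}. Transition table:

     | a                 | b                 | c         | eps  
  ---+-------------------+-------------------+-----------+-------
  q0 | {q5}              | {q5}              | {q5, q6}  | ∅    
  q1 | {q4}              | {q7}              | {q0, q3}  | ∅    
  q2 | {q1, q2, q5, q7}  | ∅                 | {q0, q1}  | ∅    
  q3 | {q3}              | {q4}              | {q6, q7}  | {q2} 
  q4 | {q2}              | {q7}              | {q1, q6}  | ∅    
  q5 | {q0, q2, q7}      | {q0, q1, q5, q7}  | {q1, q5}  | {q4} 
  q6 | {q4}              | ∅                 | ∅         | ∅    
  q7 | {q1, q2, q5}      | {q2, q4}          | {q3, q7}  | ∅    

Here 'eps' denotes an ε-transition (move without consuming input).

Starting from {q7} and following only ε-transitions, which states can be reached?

Begin with {q7}.
No ε-moves leave this set, so the closure equals the set itself.

{q7}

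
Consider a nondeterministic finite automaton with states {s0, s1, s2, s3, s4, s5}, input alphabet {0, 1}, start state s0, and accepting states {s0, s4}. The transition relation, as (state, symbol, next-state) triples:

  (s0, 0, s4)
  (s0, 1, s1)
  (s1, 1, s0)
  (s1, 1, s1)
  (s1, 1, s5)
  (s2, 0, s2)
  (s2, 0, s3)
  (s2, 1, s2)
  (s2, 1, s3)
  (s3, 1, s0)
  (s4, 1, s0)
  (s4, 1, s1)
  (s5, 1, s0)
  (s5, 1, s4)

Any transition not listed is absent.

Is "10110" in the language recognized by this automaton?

No

Start in {s0}.
Read '1': {s0} → {s1}.
Read '0': {s1} → ∅.
The set is empty and remains empty for the remaining 3 symbols.
The final set ∅ contains no accepting state.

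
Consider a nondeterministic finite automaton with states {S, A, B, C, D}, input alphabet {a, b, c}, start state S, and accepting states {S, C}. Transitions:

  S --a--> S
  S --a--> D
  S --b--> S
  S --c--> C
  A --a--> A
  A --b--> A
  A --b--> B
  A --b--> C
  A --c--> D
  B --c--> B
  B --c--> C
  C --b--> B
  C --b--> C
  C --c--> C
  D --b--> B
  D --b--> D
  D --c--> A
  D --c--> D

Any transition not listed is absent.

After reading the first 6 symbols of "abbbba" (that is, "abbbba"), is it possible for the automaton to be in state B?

No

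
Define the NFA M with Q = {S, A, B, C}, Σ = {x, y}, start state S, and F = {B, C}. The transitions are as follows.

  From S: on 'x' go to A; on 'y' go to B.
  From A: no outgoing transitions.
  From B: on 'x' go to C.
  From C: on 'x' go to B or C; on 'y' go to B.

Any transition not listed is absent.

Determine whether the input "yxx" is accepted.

Yes

Start in {S}.
Read 'y': S→{B}; now {B}.
Read 'x': B→{C}; now {C}.
Read 'x': C→{B, C}; now {B, C}.
The final set {B, C} contains the accepting states B, C.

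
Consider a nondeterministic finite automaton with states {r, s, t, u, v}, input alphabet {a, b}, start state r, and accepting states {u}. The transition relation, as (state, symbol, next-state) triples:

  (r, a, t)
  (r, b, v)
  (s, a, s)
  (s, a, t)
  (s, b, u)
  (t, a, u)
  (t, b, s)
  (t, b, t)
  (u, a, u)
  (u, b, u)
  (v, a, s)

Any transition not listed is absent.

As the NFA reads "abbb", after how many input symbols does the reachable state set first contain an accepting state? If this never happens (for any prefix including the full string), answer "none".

Start in {r}.
Read 'a': r→{t}; now {t}.
Read 'b': t→{s, t}; now {s, t}.
Read 'b': s→{u}, t→{s, t}; now {s, t, u}.
None of the earlier sets intersect F, but {s, t, u} does.

3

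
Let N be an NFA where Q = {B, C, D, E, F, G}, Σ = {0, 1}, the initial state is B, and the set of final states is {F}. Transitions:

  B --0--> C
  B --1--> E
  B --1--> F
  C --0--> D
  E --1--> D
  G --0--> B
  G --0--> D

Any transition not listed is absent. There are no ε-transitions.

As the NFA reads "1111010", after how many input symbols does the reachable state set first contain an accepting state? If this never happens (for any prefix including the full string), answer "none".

Start in {B}.
Read '1': B→{E, F}; now {E, F}.
None of the earlier sets intersect F, but {E, F} does.

1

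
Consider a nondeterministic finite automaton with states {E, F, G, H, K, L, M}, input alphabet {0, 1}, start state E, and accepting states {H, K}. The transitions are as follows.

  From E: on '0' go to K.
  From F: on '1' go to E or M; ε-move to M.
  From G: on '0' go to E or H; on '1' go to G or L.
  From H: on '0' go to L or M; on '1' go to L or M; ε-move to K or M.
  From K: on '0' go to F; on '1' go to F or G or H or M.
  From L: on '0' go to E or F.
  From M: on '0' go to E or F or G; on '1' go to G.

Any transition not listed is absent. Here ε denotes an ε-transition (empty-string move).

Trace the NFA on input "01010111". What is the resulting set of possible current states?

{E, F, G, H, K, L, M}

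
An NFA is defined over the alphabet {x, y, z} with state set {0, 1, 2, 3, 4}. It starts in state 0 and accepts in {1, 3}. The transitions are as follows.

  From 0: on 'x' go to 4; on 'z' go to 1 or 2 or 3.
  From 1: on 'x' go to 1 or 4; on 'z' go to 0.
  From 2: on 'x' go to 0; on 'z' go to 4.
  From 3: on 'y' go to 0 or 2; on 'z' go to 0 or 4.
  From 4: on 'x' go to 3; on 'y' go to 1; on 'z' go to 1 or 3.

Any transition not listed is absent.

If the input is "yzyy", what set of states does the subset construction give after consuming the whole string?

∅

Start in {0}.
Read 'y': {0} → ∅.
The set is empty and remains empty for the remaining 3 symbols.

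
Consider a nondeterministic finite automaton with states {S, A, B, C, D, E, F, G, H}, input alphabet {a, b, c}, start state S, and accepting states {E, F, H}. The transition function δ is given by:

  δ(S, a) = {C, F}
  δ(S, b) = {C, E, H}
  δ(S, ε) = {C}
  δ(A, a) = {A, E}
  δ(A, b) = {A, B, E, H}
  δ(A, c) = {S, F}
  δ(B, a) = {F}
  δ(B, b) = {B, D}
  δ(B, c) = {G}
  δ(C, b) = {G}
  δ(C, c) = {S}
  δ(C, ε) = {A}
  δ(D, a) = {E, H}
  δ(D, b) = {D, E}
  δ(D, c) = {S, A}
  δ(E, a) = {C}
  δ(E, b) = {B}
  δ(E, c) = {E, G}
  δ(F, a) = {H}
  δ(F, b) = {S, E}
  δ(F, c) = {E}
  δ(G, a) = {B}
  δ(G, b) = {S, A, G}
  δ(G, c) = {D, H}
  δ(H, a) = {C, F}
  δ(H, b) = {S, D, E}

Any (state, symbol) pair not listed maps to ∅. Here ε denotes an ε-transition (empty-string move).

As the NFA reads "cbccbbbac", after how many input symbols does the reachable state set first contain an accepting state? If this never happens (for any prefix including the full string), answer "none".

1

Start: ε-closure({S}) = {S, A, C}.
Read 'c': S→∅, A→{S, F}, C→{S}; union {S, F}; ε-closure = {S, A, C, F}.
None of the earlier sets intersect F, but {S, A, C, F} does.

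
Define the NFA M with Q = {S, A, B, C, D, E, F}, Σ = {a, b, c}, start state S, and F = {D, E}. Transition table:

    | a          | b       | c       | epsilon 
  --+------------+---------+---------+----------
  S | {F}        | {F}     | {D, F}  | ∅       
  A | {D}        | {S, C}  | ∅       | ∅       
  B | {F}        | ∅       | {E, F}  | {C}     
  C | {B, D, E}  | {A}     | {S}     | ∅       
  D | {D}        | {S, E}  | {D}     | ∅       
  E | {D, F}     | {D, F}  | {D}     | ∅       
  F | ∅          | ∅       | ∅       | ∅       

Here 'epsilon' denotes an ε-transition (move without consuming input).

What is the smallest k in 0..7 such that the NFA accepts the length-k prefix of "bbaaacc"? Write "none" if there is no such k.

Start in {S}.
Read 'b': S→{F}; now {F}.
Read 'b': F→∅; now ∅.
The set is empty and remains empty for the remaining 5 symbols.
No reachable set along the way intersects F.

none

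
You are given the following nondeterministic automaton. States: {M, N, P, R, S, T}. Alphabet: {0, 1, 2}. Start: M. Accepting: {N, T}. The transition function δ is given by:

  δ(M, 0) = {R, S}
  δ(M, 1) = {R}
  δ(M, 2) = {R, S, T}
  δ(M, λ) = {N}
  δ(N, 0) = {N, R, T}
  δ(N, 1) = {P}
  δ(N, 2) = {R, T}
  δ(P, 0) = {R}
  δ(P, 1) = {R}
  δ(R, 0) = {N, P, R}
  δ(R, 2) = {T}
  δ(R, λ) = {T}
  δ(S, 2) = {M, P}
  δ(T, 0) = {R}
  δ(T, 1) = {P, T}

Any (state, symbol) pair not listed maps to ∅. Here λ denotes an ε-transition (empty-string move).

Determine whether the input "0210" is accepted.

Yes

Start: ε-closure({M}) = {M, N}.
Read '0': M→{R, S}, N→{N, R, T}; now {N, R, S, T}.
Read '2': N→{R, T}, R→{T}, S→{M, P}, T→∅; union {M, P, R, T}; ε-closure = {M, N, P, R, T}.
Read '1': M→{R}, N→{P}, P→{R}, R→∅, T→{P, T}; now {P, R, T}.
Read '0': P→{R}, R→{N, P, R}, T→{R}; union {N, P, R}; ε-closure = {N, P, R, T}.
The final set {N, P, R, T} contains the accepting states N, T.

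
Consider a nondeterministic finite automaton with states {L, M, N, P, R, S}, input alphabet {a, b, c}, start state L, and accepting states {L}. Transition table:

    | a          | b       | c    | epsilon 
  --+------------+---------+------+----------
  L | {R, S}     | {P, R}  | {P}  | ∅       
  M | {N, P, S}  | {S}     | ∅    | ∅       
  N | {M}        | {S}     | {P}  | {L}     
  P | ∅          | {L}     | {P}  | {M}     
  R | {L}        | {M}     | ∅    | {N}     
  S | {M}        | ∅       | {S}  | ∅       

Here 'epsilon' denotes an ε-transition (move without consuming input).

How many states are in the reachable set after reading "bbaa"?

Start in {L}.
Read 'b': {L} → {L, M, N, P, R}.
Read 'b': {L, M, N, P, R} → {L, M, N, P, R, S}.
Read 'a': {L, M, N, P, R, S} → {L, M, N, P, R, S}.
Read 'a': {L, M, N, P, R, S} → {L, M, N, P, R, S}.
That set has 6 states.

6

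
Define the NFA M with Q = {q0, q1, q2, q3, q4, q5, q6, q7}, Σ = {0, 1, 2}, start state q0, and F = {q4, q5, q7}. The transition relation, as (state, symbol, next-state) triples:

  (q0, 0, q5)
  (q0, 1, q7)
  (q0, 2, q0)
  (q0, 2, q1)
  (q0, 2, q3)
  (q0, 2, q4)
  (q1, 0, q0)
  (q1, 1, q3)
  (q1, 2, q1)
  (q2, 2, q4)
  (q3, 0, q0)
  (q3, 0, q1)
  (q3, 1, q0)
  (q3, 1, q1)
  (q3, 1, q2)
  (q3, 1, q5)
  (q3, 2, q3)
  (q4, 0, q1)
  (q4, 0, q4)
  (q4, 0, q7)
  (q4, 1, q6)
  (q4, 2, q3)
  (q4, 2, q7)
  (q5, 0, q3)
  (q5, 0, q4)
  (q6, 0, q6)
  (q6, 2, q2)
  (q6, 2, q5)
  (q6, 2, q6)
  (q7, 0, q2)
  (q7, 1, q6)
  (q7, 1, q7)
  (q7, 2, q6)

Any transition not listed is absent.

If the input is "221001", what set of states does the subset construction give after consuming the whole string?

Start in {q0}.
Read '2': q0→{q0, q1, q3, q4}; now {q0, q1, q3, q4}.
Read '2': q0→{q0, q1, q3, q4}, q1→{q1}, q3→{q3}, q4→{q3, q7}; now {q0, q1, q3, q4, q7}.
Read '1': q0→{q7}, q1→{q3}, q3→{q0, q1, q2, q5}, q4→{q6}, q7→{q6, q7}; now {q0, q1, q2, q3, q5, q6, q7}.
Read '0': q0→{q5}, q1→{q0}, q2→∅, q3→{q0, q1}, q5→{q3, q4}, q6→{q6}, q7→{q2}; now {q0, q1, q2, q3, q4, q5, q6}.
Read '0': q0→{q5}, q1→{q0}, q2→∅, q3→{q0, q1}, q4→{q1, q4, q7}, q5→{q3, q4}, q6→{q6}; now {q0, q1, q3, q4, q5, q6, q7}.
Read '1': q0→{q7}, q1→{q3}, q3→{q0, q1, q2, q5}, q4→{q6}, q5→∅, q6→∅, q7→{q6, q7}; now {q0, q1, q2, q3, q5, q6, q7}.

{q0, q1, q2, q3, q5, q6, q7}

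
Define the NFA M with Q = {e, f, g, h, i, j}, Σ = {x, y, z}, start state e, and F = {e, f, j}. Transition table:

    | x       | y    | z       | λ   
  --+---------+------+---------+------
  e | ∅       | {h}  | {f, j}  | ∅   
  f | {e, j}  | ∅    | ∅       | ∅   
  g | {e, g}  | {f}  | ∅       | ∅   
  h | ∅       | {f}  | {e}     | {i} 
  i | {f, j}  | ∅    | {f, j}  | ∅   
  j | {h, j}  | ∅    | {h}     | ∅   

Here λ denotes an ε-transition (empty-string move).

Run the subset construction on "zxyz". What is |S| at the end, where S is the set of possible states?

Start in {e}.
Read 'z': e→{f, j}; now {f, j}.
Read 'x': f→{e, j}, j→{h, j}; union {e, h, j}; ε-closure = {e, h, i, j}.
Read 'y': e→{h}, h→{f}, i→∅, j→∅; union {f, h}; ε-closure = {f, h, i}.
Read 'z': f→∅, h→{e}, i→{f, j}; now {e, f, j}.
That set has 3 states.

3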